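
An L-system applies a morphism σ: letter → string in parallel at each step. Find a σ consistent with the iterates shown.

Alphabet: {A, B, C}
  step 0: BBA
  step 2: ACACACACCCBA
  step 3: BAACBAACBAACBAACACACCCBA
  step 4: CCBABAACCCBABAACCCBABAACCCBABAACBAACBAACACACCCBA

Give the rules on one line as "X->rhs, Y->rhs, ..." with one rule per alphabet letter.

A->BA, B->CC, C->AC

  step 3 ⇒ step 4: BAACBAACBAACBAACACACCCBA ⇒ CC·BA·BA·AC·CC·BA·BA·AC·CC·BA·BA·AC·CC·BA·BA·AC·BA·AC·BA·AC·AC·AC·CC·BA
    A ↦ BA
    B ↦ CC
    C ↦ AC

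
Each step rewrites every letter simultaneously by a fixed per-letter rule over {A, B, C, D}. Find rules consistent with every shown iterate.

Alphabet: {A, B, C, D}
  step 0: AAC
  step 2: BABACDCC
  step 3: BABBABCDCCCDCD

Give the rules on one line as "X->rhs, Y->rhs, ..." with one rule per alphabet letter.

  step 2 ⇒ step 3: BABACDCC ⇒ BA·B·BA·B·CD·CC·CD·CD
    A ↦ B
    B ↦ BA
    C ↦ CD
    D ↦ CC

A->B, B->BA, C->CD, D->CC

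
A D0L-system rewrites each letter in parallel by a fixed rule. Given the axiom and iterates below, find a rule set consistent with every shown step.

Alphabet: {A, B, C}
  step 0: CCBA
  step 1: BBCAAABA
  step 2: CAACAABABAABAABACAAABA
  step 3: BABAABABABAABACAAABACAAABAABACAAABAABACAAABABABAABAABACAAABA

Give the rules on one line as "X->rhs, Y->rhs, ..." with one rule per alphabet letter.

A->ABA, B->CAA, C->B

  step 2 ⇒ step 3: CAACAABABAABAABACAAABA ⇒ B·ABA·ABA·B·ABA·ABA·CAA·ABA·CAA·ABA·ABA·CAA·ABA·ABA·CAA·ABA·B·ABA·ABA·ABA·CAA·ABA
    A ↦ ABA
    B ↦ CAA
    C ↦ B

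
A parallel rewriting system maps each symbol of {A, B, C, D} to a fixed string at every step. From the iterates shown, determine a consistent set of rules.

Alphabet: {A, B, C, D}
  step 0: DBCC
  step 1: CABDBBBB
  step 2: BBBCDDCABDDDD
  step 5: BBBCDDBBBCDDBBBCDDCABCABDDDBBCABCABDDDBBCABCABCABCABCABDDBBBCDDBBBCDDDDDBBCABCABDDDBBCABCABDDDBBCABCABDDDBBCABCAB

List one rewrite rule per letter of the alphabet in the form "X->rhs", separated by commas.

A->BCD, B->D, C->BB, D->CAB

  step 1 ⇒ step 2: CABDBBBB ⇒ BB·BCD·D·CAB·D·D·D·D
    A ↦ BCD
    B ↦ D
    C ↦ BB
    D ↦ CAB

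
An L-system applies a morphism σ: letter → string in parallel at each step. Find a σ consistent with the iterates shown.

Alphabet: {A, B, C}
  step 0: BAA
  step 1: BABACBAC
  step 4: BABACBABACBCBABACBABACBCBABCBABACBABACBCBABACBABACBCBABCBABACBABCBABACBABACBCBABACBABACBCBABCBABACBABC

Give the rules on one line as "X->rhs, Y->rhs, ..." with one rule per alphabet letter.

  step 0 ⇒ step 1: BAA ⇒ BA·BAC·BAC
    A ↦ BAC
    B ↦ BA
    C ↦ BC  (constrained at step 1)

A->BAC, B->BA, C->BC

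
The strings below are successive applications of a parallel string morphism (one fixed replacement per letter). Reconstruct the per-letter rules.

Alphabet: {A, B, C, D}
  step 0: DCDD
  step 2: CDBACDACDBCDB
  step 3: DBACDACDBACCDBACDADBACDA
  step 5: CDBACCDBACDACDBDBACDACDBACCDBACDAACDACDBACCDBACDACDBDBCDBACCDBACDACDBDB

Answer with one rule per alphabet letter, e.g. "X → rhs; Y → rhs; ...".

  step 2 ⇒ step 3: CDBACDACDBCDB ⇒ DB·AC·DA·C·DB·AC·C·DB·AC·DA·DB·AC·DA
    A ↦ C
    B ↦ DA
    C ↦ DB
    D ↦ AC

A->C, B->DA, C->DB, D->AC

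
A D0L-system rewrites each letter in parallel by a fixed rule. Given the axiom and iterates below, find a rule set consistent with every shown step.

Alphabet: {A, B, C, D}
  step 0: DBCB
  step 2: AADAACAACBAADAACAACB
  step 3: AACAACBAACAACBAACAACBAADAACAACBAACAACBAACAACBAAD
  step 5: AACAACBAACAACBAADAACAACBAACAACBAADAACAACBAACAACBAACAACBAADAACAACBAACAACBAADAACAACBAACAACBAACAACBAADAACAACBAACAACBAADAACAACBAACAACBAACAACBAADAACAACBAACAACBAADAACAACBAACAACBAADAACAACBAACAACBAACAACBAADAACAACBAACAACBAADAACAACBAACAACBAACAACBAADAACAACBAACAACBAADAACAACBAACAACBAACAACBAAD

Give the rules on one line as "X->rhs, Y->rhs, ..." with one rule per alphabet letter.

A->AAC, B->AAD, C->B, D->B

  step 2 ⇒ step 3: AADAACAACBAADAACAACB ⇒ AAC·AAC·B·AAC·AAC·B·AAC·AAC·B·AAD·AAC·AAC·B·AAC·AAC·B·AAC·AAC·B·AAD
    A ↦ AAC
    B ↦ AAD
    C ↦ B
    D ↦ B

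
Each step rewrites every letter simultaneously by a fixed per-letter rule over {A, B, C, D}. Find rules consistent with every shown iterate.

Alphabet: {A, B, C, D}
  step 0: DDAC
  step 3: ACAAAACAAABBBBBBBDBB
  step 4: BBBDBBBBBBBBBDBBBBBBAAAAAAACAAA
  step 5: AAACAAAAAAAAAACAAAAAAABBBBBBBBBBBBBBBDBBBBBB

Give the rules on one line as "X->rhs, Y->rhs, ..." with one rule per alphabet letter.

A->BB, B->A, C->BD, D->CA

  step 4 ⇒ step 5: BBBDBBBBBBBBBDBBBBBBAAAAAAACAAA ⇒ A·A·A·CA·A·A·A·A·A·A·A·A·A·CA·A·A·A·A·A·A·BB·BB·BB·BB·BB·BB·BB·BD·BB·BB·BB
    A ↦ BB
    B ↦ A
    C ↦ BD
    D ↦ CA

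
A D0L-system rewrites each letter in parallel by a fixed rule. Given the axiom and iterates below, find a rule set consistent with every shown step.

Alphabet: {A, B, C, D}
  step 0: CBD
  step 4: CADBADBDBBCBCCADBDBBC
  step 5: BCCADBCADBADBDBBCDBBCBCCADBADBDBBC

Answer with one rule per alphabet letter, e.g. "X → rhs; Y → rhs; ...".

  step 4 ⇒ step 5: CADBADBDBBCBCCADBDBBC ⇒ BC·C·A·DB·C·A·DB·A·DB·DB·BC·DB·BC·BC·C·A·DB·A·DB·DB·BC
    A ↦ C
    B ↦ DB
    C ↦ BC
    D ↦ A

A->C, B->DB, C->BC, D->A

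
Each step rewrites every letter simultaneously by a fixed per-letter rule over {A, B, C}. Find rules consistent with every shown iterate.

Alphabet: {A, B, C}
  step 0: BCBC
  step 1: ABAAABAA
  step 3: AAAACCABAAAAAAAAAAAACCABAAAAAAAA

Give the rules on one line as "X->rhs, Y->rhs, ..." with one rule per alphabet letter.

A->CC, B->AB, C->AA

  step 0 ⇒ step 1: BCBC ⇒ AB·AA·AB·AA
    B ↦ AB
    C ↦ AA
    A ↦ CC  (constrained at step 1)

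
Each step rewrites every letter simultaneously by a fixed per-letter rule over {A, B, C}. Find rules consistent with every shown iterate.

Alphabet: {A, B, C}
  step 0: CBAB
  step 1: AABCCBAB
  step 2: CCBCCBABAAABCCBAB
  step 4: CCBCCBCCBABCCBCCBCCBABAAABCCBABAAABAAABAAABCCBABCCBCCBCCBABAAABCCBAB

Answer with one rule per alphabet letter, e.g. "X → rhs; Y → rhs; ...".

  step 1 ⇒ step 2: AABCCBAB ⇒ CCB·CCB·AB·A·A·AB·CCB·AB
    A ↦ CCB
    B ↦ AB
    C ↦ A

A->CCB, B->AB, C->A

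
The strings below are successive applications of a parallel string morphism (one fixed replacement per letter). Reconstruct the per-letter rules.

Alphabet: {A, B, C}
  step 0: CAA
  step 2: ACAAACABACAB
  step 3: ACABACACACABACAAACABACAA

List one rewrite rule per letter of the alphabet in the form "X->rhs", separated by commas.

  step 2 ⇒ step 3: ACAAACABACAB ⇒ AC·AB·AC·AC·AC·AB·AC·AA·AC·AB·AC·AA
    A ↦ AC
    B ↦ AA
    C ↦ AB

A->AC, B->AA, C->AB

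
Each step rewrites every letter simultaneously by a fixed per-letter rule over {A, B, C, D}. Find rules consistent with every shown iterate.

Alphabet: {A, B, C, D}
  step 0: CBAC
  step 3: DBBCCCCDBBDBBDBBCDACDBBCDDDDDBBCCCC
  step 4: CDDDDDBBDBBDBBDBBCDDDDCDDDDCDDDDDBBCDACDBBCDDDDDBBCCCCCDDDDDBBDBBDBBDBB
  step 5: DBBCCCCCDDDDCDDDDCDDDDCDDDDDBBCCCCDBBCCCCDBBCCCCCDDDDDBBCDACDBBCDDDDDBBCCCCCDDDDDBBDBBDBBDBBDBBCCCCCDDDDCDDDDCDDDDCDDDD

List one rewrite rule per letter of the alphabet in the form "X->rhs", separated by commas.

A->DAC, B->DD, C->DBB, D->C

  step 4 ⇒ step 5: CDDDDDBBDBBDBBDBBCDDDDCDDDDCDDDDDBBCDACDBBCDDDDDBBCCCCCDDDDDBBDBBDBBDBB ⇒ DBB·C·C·C·C·C·DD·DD·C·DD·DD·C·DD·DD·C·DD·DD·DBB·C·C·C·C·DBB·C·C·C·C·DBB·C·C·C·C·C·DD·DD·DBB·C·DAC·DBB·C·DD·DD·DBB·C·C·C·C·C·DD·DD·DBB·DBB·DBB·DBB·DBB·C·C·C·C·C·DD·DD·C·DD·DD·C·DD·DD·C·DD·DD
    A ↦ DAC
    B ↦ DD
    C ↦ DBB
    D ↦ C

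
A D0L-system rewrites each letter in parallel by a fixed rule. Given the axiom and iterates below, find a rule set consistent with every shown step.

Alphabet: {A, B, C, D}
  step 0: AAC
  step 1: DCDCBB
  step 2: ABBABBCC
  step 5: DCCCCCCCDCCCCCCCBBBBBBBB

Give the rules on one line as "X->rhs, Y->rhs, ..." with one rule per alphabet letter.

A->DC, B->C, C->BB, D->A

  step 1 ⇒ step 2: DCDCBB ⇒ A·BB·A·BB·C·C
    B ↦ C
    C ↦ BB
    D ↦ A
  step 0 ⇒ step 1: AAC ⇒ DC·DC·BB
    A ↦ DC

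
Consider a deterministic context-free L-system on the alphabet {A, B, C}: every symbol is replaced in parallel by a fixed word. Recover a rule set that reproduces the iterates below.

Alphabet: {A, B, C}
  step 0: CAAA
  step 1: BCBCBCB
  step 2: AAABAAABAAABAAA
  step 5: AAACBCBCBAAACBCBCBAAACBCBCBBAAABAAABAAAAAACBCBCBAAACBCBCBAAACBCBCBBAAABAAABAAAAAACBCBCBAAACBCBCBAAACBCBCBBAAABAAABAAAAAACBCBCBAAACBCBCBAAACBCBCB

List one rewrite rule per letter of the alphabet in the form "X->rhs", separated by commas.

  step 1 ⇒ step 2: BCBCBCB ⇒ AAA·B·AAA·B·AAA·B·AAA
    B ↦ AAA
    C ↦ B
  step 0 ⇒ step 1: CAAA ⇒ B·CB·CB·CB
    A ↦ CB

A->CB, B->AAA, C->B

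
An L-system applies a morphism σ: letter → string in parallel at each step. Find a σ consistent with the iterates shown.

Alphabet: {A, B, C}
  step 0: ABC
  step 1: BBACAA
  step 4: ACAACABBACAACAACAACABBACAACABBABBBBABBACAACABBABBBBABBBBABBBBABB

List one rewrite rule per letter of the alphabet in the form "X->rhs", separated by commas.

A->BB, B->ACA, C->A

  step 0 ⇒ step 1: ABC ⇒ BB·ACA·A
    A ↦ BB
    B ↦ ACA
    C ↦ A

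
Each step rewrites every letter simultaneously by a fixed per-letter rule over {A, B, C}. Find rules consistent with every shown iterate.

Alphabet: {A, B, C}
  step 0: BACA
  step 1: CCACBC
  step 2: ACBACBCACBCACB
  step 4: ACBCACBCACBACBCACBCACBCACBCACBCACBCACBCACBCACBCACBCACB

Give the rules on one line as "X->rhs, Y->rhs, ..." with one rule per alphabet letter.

  step 1 ⇒ step 2: CCACBC ⇒ ACB·ACB·C·ACB·C·ACB
    A ↦ C
    B ↦ C
    C ↦ ACB

A->C, B->C, C->ACB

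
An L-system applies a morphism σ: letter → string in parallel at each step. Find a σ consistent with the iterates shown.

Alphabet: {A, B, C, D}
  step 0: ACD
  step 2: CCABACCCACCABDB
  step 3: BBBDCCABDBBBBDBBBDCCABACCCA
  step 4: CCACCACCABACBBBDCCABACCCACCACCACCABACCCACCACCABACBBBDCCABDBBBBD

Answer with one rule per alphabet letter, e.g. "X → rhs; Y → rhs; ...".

  step 3 ⇒ step 4: BBBDCCABDBBBBDBBBDCCABACCCA ⇒ CCA·CCA·CCA·BAC·B·B·BD·CCA·BAC·CCA·CCA·CCA·CCA·BAC·CCA·CCA·CCA·BAC·B·B·BD·CCA·BD·B·B·B·BD
    A ↦ BD
    B ↦ CCA
    C ↦ B
    D ↦ BAC

A->BD, B->CCA, C->B, D->BAC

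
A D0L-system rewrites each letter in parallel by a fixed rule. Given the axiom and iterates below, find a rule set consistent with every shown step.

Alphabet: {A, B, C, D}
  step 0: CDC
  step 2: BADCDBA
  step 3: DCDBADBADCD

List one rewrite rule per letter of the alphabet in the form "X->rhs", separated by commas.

  step 2 ⇒ step 3: BADCDBA ⇒ DC·D·BA·D·BA·DC·D
    A ↦ D
    B ↦ DC
    C ↦ D
    D ↦ BA

A->D, B->DC, C->D, D->BA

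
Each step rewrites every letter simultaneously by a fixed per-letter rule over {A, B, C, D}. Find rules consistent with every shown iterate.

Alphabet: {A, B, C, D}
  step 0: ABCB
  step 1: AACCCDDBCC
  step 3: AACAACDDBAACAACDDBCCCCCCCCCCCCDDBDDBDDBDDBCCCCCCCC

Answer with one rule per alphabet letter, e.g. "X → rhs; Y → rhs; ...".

  step 0 ⇒ step 1: ABCB ⇒ AAC·CC·DDB·CC
    A ↦ AAC
    B ↦ CC
    C ↦ DDB
    D ↦ C  (constrained at step 1)

A->AAC, B->CC, C->DDB, D->C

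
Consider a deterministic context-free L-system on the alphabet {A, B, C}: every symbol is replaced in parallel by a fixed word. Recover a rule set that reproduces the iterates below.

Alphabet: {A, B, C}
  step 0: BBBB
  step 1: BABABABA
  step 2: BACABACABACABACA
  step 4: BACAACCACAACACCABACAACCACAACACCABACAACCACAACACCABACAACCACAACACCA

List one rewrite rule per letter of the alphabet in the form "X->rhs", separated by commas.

A->CA, B->BA, C->AC

  step 1 ⇒ step 2: BABABABA ⇒ BA·CA·BA·CA·BA·CA·BA·CA
    A ↦ CA
    B ↦ BA
    C ↦ AC  (constrained at step 2)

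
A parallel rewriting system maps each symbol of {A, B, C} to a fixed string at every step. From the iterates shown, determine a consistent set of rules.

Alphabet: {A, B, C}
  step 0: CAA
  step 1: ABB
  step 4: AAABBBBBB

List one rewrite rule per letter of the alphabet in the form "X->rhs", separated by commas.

A->B, B->CCC, C->A

  step 0 ⇒ step 1: CAA ⇒ A·B·B
    A ↦ B
    C ↦ A
    B ↦ CCC  (constrained at step 1)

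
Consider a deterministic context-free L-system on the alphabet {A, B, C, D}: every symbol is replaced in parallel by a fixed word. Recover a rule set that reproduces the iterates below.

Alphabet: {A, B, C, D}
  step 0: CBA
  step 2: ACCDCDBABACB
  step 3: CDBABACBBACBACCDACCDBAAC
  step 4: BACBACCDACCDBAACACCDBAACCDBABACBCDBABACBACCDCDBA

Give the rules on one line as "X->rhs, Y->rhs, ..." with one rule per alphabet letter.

A->CD, B->AC, C->BA, D->CB

  step 3 ⇒ step 4: CDBABACBBACBACCDACCDBAAC ⇒ BA·CB·AC·CD·AC·CD·BA·AC·AC·CD·BA·AC·CD·BA·BA·CB·CD·BA·BA·CB·AC·CD·CD·BA
    A ↦ CD
    B ↦ AC
    C ↦ BA
    D ↦ CB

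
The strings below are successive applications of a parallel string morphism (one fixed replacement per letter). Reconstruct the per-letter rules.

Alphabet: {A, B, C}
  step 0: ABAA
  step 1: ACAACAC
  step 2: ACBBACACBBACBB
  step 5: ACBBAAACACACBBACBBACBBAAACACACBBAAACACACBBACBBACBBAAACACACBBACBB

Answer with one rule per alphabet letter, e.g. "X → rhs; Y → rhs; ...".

A->AC, B->A, C->BB

  step 1 ⇒ step 2: ACAACAC ⇒ AC·BB·AC·AC·BB·AC·BB
    A ↦ AC
    C ↦ BB
  step 0 ⇒ step 1: ABAA ⇒ AC·A·AC·AC
    B ↦ A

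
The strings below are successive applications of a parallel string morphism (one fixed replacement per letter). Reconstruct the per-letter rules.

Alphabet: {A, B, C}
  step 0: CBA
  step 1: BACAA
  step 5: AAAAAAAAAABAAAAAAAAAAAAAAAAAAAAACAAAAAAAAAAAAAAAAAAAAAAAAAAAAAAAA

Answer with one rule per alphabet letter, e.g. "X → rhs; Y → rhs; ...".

A->AA, B->AC, C->B

  step 0 ⇒ step 1: CBA ⇒ B·AC·AA
    A ↦ AA
    B ↦ AC
    C ↦ B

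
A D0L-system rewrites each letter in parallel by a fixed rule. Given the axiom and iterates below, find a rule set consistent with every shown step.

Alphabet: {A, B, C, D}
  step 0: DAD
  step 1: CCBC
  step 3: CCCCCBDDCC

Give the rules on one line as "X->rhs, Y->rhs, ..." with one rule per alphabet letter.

  step 0 ⇒ step 1: DAD ⇒ C·CB·C
    A ↦ CB
    D ↦ C
    B ↦ AC  (constrained at step 1)
    C ↦ DD  (constrained at step 1)

A->CB, B->AC, C->DD, D->C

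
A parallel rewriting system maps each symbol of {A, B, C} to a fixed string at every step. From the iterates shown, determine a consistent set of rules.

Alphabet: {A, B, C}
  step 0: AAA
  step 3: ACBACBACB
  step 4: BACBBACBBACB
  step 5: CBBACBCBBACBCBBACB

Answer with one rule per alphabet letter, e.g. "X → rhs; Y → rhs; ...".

A->B, B->CB, C->A

  step 4 ⇒ step 5: BACBBACBBACB ⇒ CB·B·A·CB·CB·B·A·CB·CB·B·A·CB
    A ↦ B
    B ↦ CB
    C ↦ A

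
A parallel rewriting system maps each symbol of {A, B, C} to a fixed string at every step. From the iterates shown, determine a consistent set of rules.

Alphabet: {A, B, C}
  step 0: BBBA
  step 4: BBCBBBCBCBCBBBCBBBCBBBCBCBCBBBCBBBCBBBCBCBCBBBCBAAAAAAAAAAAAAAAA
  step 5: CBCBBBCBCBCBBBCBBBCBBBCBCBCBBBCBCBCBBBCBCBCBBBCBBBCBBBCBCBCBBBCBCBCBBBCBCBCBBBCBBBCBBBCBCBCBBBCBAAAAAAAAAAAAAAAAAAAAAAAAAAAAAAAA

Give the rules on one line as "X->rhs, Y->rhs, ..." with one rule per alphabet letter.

  step 4 ⇒ step 5: BBCBBBCBCBCBBBCBBBCBBBCBCBCBBBCBBBCBBBCBCBCBBBCBAAAAAAAAAAAAAAAA ⇒ CB·CB·BB·CB·CB·CB·BB·CB·BB·CB·BB·CB·CB·CB·BB·CB·CB·CB·BB·CB·CB·CB·BB·CB·BB·CB·BB·CB·CB·CB·BB·CB·CB·CB·BB·CB·CB·CB·BB·CB·BB·CB·BB·CB·CB·CB·BB·CB·AA·AA·AA·AA·AA·AA·AA·AA·AA·AA·AA·AA·AA·AA·AA·AA
    A ↦ AA
    B ↦ CB
    C ↦ BB

A->AA, B->CB, C->BB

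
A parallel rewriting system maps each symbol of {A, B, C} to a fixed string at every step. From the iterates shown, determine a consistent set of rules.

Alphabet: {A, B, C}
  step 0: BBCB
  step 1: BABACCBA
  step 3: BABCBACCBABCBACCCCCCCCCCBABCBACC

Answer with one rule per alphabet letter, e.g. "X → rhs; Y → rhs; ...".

A->BC, B->BA, C->CC

  step 0 ⇒ step 1: BBCB ⇒ BA·BA·CC·BA
    B ↦ BA
    C ↦ CC
    A ↦ BC  (constrained at step 1)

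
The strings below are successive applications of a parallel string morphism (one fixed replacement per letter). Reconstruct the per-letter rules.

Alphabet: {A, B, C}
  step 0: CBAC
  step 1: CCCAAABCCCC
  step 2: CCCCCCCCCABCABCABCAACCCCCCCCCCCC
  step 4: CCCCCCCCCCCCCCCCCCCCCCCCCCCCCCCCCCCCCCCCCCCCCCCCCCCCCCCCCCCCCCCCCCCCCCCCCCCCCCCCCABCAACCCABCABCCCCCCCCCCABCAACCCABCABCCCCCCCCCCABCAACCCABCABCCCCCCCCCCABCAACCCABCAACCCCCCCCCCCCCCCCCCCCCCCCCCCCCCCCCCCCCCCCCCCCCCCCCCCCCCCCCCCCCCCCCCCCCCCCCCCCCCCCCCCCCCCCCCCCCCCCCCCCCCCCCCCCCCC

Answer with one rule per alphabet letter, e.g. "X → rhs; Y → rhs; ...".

  step 1 ⇒ step 2: CCCAAABCCCC ⇒ CCC·CCC·CCC·ABC·ABC·ABC·AA·CCC·CCC·CCC·CCC
    A ↦ ABC
    B ↦ AA
    C ↦ CCC

A->ABC, B->AA, C->CCC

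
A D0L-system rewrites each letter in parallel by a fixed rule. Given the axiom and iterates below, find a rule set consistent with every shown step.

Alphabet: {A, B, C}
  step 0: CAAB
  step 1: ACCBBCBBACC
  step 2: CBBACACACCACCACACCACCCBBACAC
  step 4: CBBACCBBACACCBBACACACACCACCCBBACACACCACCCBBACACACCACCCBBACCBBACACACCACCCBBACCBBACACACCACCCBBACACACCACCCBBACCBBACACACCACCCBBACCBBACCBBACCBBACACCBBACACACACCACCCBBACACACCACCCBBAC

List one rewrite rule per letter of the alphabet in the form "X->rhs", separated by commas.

A->CBB, B->ACC, C->AC

  step 1 ⇒ step 2: ACCBBCBBACC ⇒ CBB·AC·AC·ACC·ACC·AC·ACC·ACC·CBB·AC·AC
    A ↦ CBB
    B ↦ ACC
    C ↦ AC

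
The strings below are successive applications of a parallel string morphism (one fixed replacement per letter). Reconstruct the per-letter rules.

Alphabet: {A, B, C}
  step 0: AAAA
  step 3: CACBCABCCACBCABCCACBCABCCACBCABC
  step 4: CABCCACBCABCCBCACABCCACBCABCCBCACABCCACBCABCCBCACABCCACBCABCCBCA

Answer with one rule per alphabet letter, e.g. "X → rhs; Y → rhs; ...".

  step 3 ⇒ step 4: CACBCABCCACBCABCCACBCABCCACBCABC ⇒ CA·BC·CA·CB·CA·BC·CB·CA·CA·BC·CA·CB·CA·BC·CB·CA·CA·BC·CA·CB·CA·BC·CB·CA·CA·BC·CA·CB·CA·BC·CB·CA
    A ↦ BC
    B ↦ CB
    C ↦ CA

A->BC, B->CB, C->CA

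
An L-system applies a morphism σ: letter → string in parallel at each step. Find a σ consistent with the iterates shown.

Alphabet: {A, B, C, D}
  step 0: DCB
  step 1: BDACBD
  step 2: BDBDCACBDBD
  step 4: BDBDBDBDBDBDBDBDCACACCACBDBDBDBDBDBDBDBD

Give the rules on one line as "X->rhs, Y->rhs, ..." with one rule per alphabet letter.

  step 1 ⇒ step 2: BDACBD ⇒ BD·BD·C·AC·BD·BD
    A ↦ C
    B ↦ BD
    C ↦ AC
    D ↦ BD

A->C, B->BD, C->AC, D->BD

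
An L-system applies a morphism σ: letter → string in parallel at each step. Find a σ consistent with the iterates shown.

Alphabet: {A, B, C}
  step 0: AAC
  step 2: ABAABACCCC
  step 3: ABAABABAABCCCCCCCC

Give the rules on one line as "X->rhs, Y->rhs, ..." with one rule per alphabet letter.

  step 2 ⇒ step 3: ABAABACCCC ⇒ AB·A·AB·AB·A·AB·CC·CC·CC·CC
    A ↦ AB
    B ↦ A
    C ↦ CC

A->AB, B->A, C->CC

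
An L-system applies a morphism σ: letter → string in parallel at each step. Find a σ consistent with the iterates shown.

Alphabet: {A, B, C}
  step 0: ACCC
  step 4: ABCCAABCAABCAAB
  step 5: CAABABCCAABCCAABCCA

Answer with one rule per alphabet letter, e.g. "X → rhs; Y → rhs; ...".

  step 4 ⇒ step 5: ABCCAABCAABCAAB ⇒ C·A·AB·AB·C·C·A·AB·C·C·A·AB·C·C·A
    A ↦ C
    B ↦ A
    C ↦ AB

A->C, B->A, C->AB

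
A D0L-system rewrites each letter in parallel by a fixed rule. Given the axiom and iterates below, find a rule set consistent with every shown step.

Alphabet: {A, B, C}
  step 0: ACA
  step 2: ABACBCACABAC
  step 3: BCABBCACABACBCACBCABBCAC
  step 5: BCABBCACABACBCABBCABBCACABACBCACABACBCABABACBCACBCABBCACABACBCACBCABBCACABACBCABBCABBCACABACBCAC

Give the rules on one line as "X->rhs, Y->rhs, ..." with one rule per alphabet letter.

A->BC, B->AB, C->AC

  step 2 ⇒ step 3: ABACBCACABAC ⇒ BC·AB·BC·AC·AB·AC·BC·AC·BC·AB·BC·AC
    A ↦ BC
    B ↦ AB
    C ↦ AC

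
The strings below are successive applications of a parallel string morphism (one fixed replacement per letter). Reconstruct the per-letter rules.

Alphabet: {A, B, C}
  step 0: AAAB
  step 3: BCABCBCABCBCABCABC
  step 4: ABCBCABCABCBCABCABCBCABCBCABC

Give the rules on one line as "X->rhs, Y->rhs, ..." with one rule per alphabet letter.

A->BC, B->A, C->BC

  step 3 ⇒ step 4: BCABCBCABCBCABCABC ⇒ A·BC·BC·A·BC·A·BC·BC·A·BC·A·BC·BC·A·BC·BC·A·BC
    A ↦ BC
    B ↦ A
    C ↦ BC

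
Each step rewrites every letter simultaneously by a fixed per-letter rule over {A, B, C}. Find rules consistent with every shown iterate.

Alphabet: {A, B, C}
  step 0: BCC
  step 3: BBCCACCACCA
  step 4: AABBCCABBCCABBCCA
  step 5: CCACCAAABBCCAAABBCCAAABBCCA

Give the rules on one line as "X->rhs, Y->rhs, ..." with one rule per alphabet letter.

A->CCA, B->A, C->B

  step 4 ⇒ step 5: AABBCCABBCCABBCCA ⇒ CCA·CCA·A·A·B·B·CCA·A·A·B·B·CCA·A·A·B·B·CCA
    A ↦ CCA
    B ↦ A
    C ↦ B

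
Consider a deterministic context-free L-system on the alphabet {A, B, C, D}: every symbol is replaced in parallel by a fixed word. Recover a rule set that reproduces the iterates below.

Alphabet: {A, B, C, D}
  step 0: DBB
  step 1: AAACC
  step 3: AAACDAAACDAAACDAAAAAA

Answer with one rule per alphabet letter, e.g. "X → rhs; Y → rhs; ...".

  step 0 ⇒ step 1: DBB ⇒ AAA·C·C
    B ↦ C
    D ↦ AAA
    A ↦ DBC  (constrained at step 1)
    C ↦ D  (constrained at step 1)

A->DBC, B->C, C->D, D->AAA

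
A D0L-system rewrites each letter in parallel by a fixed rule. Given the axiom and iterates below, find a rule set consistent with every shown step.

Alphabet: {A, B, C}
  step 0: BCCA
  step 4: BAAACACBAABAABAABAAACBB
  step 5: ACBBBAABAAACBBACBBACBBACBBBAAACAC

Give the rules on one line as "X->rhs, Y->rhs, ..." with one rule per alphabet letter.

A->B, B->AC, C->AA

  step 4 ⇒ step 5: BAAACACBAABAABAABAAACBB ⇒ AC·B·B·B·AA·B·AA·AC·B·B·AC·B·B·AC·B·B·AC·B·B·B·AA·AC·AC
    A ↦ B
    B ↦ AC
    C ↦ AA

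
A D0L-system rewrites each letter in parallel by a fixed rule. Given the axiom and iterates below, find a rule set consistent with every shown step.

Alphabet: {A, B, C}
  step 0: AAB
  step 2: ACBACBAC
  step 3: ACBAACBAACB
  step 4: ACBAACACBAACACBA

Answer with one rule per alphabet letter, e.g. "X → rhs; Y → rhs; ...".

  step 3 ⇒ step 4: ACBAACBAACB ⇒ AC·B·A·AC·AC·B·A·AC·AC·B·A
    A ↦ AC
    B ↦ A
    C ↦ B

A->AC, B->A, C->B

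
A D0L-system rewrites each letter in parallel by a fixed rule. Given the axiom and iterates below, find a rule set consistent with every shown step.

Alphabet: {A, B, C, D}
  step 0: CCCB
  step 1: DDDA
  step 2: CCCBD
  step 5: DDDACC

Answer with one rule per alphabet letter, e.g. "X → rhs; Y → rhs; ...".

  step 1 ⇒ step 2: DDDA ⇒ C·C·C·BD
    A ↦ BD
    D ↦ C
  step 0 ⇒ step 1: CCCB ⇒ D·D·D·A
    B ↦ A
  step 0 ⇒ step 1: CCCB ⇒ D·D·D·A
    C ↦ D

A->BD, B->A, C->D, D->C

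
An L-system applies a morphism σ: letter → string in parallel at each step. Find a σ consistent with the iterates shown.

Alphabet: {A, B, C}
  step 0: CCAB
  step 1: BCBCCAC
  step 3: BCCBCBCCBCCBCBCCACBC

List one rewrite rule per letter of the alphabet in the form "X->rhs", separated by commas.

  step 0 ⇒ step 1: CCAB ⇒ BC·BC·CA·C
    A ↦ CA
    B ↦ C
    C ↦ BC

A->CA, B->C, C->BC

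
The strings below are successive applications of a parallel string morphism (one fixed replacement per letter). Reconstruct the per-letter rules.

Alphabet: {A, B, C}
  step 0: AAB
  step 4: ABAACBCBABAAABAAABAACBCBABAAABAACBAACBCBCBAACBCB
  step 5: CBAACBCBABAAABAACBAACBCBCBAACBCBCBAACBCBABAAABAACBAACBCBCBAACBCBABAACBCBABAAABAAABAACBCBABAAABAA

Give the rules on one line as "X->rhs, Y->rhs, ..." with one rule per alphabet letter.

A->CB, B->AA, C->AB

  step 4 ⇒ step 5: ABAACBCBABAAABAAABAACBCBABAAABAACBAACBCBCBAACBCB ⇒ CB·AA·CB·CB·AB·AA·AB·AA·CB·AA·CB·CB·CB·AA·CB·CB·CB·AA·CB·CB·AB·AA·AB·AA·CB·AA·CB·CB·CB·AA·CB·CB·AB·AA·CB·CB·AB·AA·AB·AA·AB·AA·CB·CB·AB·AA·AB·AA
    A ↦ CB
    B ↦ AA
    C ↦ AB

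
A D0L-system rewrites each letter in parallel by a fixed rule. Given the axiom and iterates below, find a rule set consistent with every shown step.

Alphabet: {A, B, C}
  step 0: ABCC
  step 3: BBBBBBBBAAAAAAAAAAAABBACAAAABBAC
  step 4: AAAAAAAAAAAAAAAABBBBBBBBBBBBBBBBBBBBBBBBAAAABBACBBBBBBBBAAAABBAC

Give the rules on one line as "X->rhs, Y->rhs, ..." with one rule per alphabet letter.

A->BB, B->AA, C->AC

  step 3 ⇒ step 4: BBBBBBBBAAAAAAAAAAAABBACAAAABBAC ⇒ AA·AA·AA·AA·AA·AA·AA·AA·BB·BB·BB·BB·BB·BB·BB·BB·BB·BB·BB·BB·AA·AA·BB·AC·BB·BB·BB·BB·AA·AA·BB·AC
    A ↦ BB
    B ↦ AA
    C ↦ AC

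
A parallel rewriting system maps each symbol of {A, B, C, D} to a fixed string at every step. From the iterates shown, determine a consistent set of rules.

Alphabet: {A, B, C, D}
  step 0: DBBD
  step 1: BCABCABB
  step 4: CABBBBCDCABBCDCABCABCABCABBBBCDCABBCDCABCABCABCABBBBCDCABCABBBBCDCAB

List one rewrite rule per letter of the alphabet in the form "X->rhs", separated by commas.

  step 0 ⇒ step 1: DBBD ⇒ B·CAB·CAB·B
    B ↦ CAB
    D ↦ B
    A ↦ CD  (constrained at step 1)
    C ↦ B  (constrained at step 1)

A->CD, B->CAB, C->B, D->B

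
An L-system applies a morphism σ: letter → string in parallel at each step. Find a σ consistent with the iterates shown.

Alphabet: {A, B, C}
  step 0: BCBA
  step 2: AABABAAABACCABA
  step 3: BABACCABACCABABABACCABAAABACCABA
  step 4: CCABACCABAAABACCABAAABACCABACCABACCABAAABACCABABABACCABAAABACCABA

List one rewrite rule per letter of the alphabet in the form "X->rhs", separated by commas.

  step 3 ⇒ step 4: BABACCABACCABABABACCABAAABACCABA ⇒ CCA·BA·CCA·BA·A·A·BA·CCA·BA·A·A·BA·CCA·BA·CCA·BA·CCA·BA·A·A·BA·CCA·BA·BA·BA·CCA·BA·A·A·BA·CCA·BA
    A ↦ BA
    B ↦ CCA
    C ↦ A

A->BA, B->CCA, C->A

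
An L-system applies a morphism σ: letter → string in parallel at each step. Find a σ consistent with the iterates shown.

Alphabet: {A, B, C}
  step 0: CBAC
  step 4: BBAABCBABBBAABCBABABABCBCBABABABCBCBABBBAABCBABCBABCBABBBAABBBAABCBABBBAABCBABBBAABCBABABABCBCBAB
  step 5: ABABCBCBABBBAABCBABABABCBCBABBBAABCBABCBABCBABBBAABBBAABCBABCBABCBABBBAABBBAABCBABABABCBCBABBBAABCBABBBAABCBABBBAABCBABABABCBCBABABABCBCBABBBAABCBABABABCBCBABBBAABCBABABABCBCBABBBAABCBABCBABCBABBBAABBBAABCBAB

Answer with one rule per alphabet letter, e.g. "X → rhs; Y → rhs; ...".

  step 4 ⇒ step 5: BBAABCBABBBAABCBABABABCBCBABABABCBCBABBBAABCBABCBABCBABBBAABBBAABCBABBBAABCBABBBAABCBABABABCBCBAB ⇒ AB·AB·CB·CB·AB·BBA·AB·CB·AB·AB·AB·CB·CB·AB·BBA·AB·CB·AB·CB·AB·CB·AB·BBA·AB·BBA·AB·CB·AB·CB·AB·CB·AB·BBA·AB·BBA·AB·CB·AB·AB·AB·CB·CB·AB·BBA·AB·CB·AB·BBA·AB·CB·AB·BBA·AB·CB·AB·AB·AB·CB·CB·AB·AB·AB·CB·CB·AB·BBA·AB·CB·AB·AB·AB·CB·CB·AB·BBA·AB·CB·AB·AB·AB·CB·CB·AB·BBA·AB·CB·AB·CB·AB·CB·AB·BBA·AB·BBA·AB·CB·AB
    A ↦ CB
    B ↦ AB
    C ↦ BBA

A->CB, B->AB, C->BBA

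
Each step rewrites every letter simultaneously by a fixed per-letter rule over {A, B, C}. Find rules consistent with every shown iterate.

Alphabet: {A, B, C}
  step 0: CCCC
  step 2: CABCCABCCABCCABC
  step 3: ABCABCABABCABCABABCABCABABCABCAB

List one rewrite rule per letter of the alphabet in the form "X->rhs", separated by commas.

A->CA, B->BC, C->AB

  step 2 ⇒ step 3: CABCCABCCABCCABC ⇒ AB·CA·BC·AB·AB·CA·BC·AB·AB·CA·BC·AB·AB·CA·BC·AB
    A ↦ CA
    B ↦ BC
    C ↦ AB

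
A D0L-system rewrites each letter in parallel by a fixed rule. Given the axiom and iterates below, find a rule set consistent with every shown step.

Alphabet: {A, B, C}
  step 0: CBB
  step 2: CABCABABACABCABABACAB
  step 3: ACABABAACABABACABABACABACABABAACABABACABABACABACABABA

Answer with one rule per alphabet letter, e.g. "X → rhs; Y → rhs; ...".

A->CAB, B->ABA, C->A

  step 2 ⇒ step 3: CABCABABACABCABABACAB ⇒ A·CAB·ABA·A·CAB·ABA·CAB·ABA·CAB·A·CAB·ABA·A·CAB·ABA·CAB·ABA·CAB·A·CAB·ABA
    A ↦ CAB
    B ↦ ABA
    C ↦ A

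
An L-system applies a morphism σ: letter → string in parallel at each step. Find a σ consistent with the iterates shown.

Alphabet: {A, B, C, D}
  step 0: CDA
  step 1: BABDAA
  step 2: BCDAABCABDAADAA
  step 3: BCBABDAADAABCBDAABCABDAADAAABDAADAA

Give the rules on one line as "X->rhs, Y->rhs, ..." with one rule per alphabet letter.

A->DAA, B->BC, C->B, D->AB

  step 2 ⇒ step 3: BCDAABCABDAADAA ⇒ BC·B·AB·DAA·DAA·BC·B·DAA·BC·AB·DAA·DAA·AB·DAA·DAA
    A ↦ DAA
    B ↦ BC
    C ↦ B
    D ↦ AB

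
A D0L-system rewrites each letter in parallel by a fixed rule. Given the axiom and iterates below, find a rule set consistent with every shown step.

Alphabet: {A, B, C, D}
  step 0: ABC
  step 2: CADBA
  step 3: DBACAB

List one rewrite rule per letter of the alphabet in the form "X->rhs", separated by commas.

  step 2 ⇒ step 3: CADBA ⇒ D·B·A·CA·B
    A ↦ B
    B ↦ CA
    C ↦ D
    D ↦ A

A->B, B->CA, C->D, D->A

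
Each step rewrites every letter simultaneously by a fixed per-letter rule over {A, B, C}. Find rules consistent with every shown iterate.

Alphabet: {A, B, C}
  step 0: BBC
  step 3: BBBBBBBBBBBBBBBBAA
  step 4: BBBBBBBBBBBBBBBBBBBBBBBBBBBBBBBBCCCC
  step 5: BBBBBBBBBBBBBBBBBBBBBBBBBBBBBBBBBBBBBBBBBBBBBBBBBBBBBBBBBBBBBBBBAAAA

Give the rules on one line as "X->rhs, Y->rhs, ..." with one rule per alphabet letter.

A->CC, B->BB, C->A

  step 4 ⇒ step 5: BBBBBBBBBBBBBBBBBBBBBBBBBBBBBBBBCCCC ⇒ BB·BB·BB·BB·BB·BB·BB·BB·BB·BB·BB·BB·BB·BB·BB·BB·BB·BB·BB·BB·BB·BB·BB·BB·BB·BB·BB·BB·BB·BB·BB·BB·A·A·A·A
    B ↦ BB
    C ↦ A
  step 3 ⇒ step 4: BBBBBBBBBBBBBBBBAA ⇒ BB·BB·BB·BB·BB·BB·BB·BB·BB·BB·BB·BB·BB·BB·BB·BB·CC·CC
    A ↦ CC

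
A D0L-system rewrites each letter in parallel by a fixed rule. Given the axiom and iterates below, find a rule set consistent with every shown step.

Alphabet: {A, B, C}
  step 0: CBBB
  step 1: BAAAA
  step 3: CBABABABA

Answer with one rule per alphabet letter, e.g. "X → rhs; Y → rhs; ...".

  step 0 ⇒ step 1: CBBB ⇒ BA·A·A·A
    B ↦ A
    C ↦ BA
    A ↦ C  (constrained at step 1)

A->C, B->A, C->BA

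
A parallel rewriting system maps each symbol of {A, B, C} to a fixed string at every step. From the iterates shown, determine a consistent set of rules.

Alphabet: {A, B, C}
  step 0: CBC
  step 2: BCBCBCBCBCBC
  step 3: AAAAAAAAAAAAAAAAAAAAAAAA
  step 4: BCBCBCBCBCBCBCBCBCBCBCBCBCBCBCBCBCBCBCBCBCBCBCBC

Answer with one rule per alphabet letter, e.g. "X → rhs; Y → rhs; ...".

A->BC, B->AA, C->AA

  step 3 ⇒ step 4: AAAAAAAAAAAAAAAAAAAAAAAA ⇒ BC·BC·BC·BC·BC·BC·BC·BC·BC·BC·BC·BC·BC·BC·BC·BC·BC·BC·BC·BC·BC·BC·BC·BC
    A ↦ BC
  step 2 ⇒ step 3: BCBCBCBCBCBC ⇒ AA·AA·AA·AA·AA·AA·AA·AA·AA·AA·AA·AA
    B ↦ AA
  step 2 ⇒ step 3: BCBCBCBCBCBC ⇒ AA·AA·AA·AA·AA·AA·AA·AA·AA·AA·AA·AA
    C ↦ AA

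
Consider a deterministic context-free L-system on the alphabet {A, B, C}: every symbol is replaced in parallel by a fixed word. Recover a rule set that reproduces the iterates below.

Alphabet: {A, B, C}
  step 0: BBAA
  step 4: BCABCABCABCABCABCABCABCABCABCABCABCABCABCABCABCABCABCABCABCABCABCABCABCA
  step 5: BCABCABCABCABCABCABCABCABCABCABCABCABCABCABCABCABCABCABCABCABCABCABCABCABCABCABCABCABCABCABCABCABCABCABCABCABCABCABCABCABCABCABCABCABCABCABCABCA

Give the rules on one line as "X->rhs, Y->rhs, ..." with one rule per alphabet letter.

A->CA, B->BCA, C->B

  step 4 ⇒ step 5: BCABCABCABCABCABCABCABCABCABCABCABCABCABCABCABCABCABCABCABCABCABCABCABCA ⇒ BCA·B·CA·BCA·B·CA·BCA·B·CA·BCA·B·CA·BCA·B·CA·BCA·B·CA·BCA·B·CA·BCA·B·CA·BCA·B·CA·BCA·B·CA·BCA·B·CA·BCA·B·CA·BCA·B·CA·BCA·B·CA·BCA·B·CA·BCA·B·CA·BCA·B·CA·BCA·B·CA·BCA·B·CA·BCA·B·CA·BCA·B·CA·BCA·B·CA·BCA·B·CA·BCA·B·CA
    A ↦ CA
    B ↦ BCA
    C ↦ B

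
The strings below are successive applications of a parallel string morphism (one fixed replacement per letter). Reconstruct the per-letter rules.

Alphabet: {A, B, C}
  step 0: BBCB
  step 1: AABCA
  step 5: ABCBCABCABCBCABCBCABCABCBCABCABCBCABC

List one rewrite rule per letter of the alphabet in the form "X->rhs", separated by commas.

A->BC, B->A, C->BC

  step 0 ⇒ step 1: BBCB ⇒ A·A·BC·A
    B ↦ A
    C ↦ BC
    A ↦ BC  (constrained at step 1)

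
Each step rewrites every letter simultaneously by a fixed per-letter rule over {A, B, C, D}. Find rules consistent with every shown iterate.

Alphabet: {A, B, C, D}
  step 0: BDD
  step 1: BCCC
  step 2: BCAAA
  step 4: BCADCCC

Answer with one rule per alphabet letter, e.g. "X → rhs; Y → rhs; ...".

A->D, B->BC, C->A, D->C

  step 1 ⇒ step 2: BCCC ⇒ BC·A·A·A
    B ↦ BC
    C ↦ A
    A ↦ D  (constrained at step 2)
  step 0 ⇒ step 1: BDD ⇒ BC·C·C
    D ↦ C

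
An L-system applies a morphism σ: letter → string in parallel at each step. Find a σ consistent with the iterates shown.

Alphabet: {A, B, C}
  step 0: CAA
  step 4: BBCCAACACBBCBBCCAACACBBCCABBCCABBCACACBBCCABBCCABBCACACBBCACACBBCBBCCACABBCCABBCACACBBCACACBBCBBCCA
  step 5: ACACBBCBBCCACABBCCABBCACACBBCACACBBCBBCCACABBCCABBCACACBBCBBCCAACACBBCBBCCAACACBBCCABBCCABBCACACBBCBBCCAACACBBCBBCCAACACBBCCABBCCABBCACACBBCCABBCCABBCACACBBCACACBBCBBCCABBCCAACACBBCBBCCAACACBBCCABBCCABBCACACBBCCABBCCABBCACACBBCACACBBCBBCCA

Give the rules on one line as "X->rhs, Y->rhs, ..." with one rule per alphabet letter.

A->CA, B->AC, C->BBC

  step 4 ⇒ step 5: BBCCAACACBBCBBCCAACACBBCCABBCCABBCACACBBCCABBCCABBCACACBBCACACBBCBBCCACABBCCABBCACACBBCACACBBCBBCCA ⇒ AC·AC·BBC·BBC·CA·CA·BBC·CA·BBC·AC·AC·BBC·AC·AC·BBC·BBC·CA·CA·BBC·CA·BBC·AC·AC·BBC·BBC·CA·AC·AC·BBC·BBC·CA·AC·AC·BBC·CA·BBC·CA·BBC·AC·AC·BBC·BBC·CA·AC·AC·BBC·BBC·CA·AC·AC·BBC·CA·BBC·CA·BBC·AC·AC·BBC·CA·BBC·CA·BBC·AC·AC·BBC·AC·AC·BBC·BBC·CA·BBC·CA·AC·AC·BBC·BBC·CA·AC·AC·BBC·CA·BBC·CA·BBC·AC·AC·BBC·CA·BBC·CA·BBC·AC·AC·BBC·AC·AC·BBC·BBC·CA
    A ↦ CA
    B ↦ AC
    C ↦ BBC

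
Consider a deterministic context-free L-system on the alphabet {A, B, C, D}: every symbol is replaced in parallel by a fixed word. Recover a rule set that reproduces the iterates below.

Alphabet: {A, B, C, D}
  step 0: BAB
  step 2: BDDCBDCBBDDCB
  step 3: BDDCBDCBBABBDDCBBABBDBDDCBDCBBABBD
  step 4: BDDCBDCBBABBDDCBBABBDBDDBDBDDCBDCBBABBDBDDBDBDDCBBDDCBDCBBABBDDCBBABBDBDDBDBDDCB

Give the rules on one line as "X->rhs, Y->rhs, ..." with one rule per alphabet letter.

  step 3 ⇒ step 4: BDDCBDCBBABBDDCBBABBDBDDCBDCBBABBD ⇒ BD·DCB·DCB·BAB·BD·DCB·BAB·BD·BD·D·BD·BD·DCB·DCB·BAB·BD·BD·D·BD·BD·DCB·BD·DCB·DCB·BAB·BD·DCB·BAB·BD·BD·D·BD·BD·DCB
    A ↦ D
    B ↦ BD
    C ↦ BAB
    D ↦ DCB

A->D, B->BD, C->BAB, D->DCB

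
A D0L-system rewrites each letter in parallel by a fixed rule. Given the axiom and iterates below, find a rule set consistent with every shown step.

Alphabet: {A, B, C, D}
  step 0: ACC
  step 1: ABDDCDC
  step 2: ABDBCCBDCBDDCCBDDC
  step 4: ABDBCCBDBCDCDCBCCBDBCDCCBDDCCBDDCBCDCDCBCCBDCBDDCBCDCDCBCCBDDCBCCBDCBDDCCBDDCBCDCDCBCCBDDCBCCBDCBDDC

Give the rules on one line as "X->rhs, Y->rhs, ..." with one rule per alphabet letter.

A->ABD, B->BC, C->DC, D->CBD

  step 1 ⇒ step 2: ABDDCDC ⇒ ABD·BC·CBD·CBD·DC·CBD·DC
    A ↦ ABD
    B ↦ BC
    C ↦ DC
    D ↦ CBD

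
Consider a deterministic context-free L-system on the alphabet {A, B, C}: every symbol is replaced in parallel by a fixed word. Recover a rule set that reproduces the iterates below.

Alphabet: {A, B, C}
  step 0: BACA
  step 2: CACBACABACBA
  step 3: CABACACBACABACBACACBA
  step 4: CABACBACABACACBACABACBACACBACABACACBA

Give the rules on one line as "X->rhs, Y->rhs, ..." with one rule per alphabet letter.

A->BA, B->C, C->CA

  step 3 ⇒ step 4: CABACACBACABACBACACBA ⇒ CA·BA·C·BA·CA·BA·CA·C·BA·CA·BA·C·BA·CA·C·BA·CA·BA·CA·C·BA
    A ↦ BA
    B ↦ C
    C ↦ CA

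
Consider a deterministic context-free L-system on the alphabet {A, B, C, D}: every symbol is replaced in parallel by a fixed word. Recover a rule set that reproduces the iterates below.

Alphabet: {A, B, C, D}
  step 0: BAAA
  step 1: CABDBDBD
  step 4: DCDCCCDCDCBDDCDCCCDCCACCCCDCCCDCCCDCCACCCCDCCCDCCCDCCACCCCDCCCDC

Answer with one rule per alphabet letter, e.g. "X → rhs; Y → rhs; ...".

A->BD, B->CA, C->DC, D->CC

  step 0 ⇒ step 1: BAAA ⇒ CA·BD·BD·BD
    A ↦ BD
    B ↦ CA
    C ↦ DC  (constrained at step 1)
    D ↦ CC  (constrained at step 1)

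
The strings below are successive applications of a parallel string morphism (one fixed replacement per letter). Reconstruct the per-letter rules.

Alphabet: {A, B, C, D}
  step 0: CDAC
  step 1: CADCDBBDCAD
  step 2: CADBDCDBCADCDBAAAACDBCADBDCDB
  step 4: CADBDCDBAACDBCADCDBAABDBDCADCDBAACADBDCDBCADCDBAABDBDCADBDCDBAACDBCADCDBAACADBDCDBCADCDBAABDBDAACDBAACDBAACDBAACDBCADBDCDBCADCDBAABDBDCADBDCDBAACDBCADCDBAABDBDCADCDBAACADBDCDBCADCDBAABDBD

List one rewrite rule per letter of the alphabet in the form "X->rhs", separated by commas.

  step 1 ⇒ step 2: CADCDBBDCAD ⇒ CAD·BD·CDB·CAD·CDB·AA·AA·CDB·CAD·BD·CDB
    A ↦ BD
    B ↦ AA
    C ↦ CAD
    D ↦ CDB

A->BD, B->AA, C->CAD, D->CDB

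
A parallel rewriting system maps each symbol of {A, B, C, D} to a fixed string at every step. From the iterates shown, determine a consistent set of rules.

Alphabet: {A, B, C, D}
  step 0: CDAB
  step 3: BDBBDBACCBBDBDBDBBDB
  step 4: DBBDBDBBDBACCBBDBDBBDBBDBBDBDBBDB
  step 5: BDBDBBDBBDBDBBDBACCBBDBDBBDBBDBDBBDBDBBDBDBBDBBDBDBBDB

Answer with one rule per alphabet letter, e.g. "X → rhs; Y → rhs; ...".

A->ACC, B->DB, C->B, D->B

  step 4 ⇒ step 5: DBBDBDBBDBACCBBDBDBBDBBDBBDBDBBDB ⇒ B·DB·DB·B·DB·B·DB·DB·B·DB·ACC·B·B·DB·DB·B·DB·B·DB·DB·B·DB·DB·B·DB·DB·B·DB·B·DB·DB·B·DB
    A ↦ ACC
    B ↦ DB
    C ↦ B
    D ↦ B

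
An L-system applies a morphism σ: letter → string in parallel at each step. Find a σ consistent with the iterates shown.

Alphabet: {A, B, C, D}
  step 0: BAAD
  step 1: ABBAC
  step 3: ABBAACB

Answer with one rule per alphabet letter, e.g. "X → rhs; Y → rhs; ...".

  step 0 ⇒ step 1: BAAD ⇒ A·B·B·AC
    A ↦ B
    B ↦ A
    D ↦ AC
    C ↦ DA  (constrained at step 1)

A->B, B->A, C->DA, D->AC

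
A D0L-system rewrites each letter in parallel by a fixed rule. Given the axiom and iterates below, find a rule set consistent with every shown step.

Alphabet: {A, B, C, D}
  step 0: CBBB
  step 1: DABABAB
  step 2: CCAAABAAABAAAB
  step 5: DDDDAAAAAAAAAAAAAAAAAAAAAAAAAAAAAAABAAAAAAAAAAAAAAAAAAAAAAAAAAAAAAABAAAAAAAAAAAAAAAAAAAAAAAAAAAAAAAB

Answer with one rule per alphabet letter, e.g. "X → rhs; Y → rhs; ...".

A->AA, B->AB, C->D, D->CC

  step 1 ⇒ step 2: DABABAB ⇒ CC·AA·AB·AA·AB·AA·AB
    A ↦ AA
    B ↦ AB
    D ↦ CC
  step 0 ⇒ step 1: CBBB ⇒ D·AB·AB·AB
    C ↦ D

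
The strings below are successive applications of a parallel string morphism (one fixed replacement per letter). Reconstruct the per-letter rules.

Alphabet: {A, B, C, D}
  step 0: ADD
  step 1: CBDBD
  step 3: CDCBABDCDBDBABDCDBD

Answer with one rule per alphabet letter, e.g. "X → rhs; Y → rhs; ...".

A->C, B->CD, C->BA, D->BD

  step 0 ⇒ step 1: ADD ⇒ C·BD·BD
    A ↦ C
    D ↦ BD
    B ↦ CD  (constrained at step 1)
    C ↦ BA  (constrained at step 1)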